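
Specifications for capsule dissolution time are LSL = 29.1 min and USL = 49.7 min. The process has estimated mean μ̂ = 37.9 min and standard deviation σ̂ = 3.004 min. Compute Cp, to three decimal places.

Cp = (USL − LSL) / (6σ̂) = (49.7 − 29.1) / (6 × 3.004) = 20.6000 / 18.0240 = 1.1429

1.143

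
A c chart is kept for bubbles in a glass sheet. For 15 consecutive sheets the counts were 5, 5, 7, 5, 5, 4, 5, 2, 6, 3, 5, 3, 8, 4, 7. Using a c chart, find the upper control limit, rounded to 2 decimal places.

11.60

c̄ = (5 + 5 + 7 + 5 + 5 + 4 + 5 + 2 + 6 + 3 + 5 + 3 + 8 + 4 + 7) / 15 = 74 / 15 = 4.9333
UCL = c̄ + 3√c̄ = 4.9333 + 3 × √4.9333 = 4.9333 + 3 × 2.2211 = 11.5967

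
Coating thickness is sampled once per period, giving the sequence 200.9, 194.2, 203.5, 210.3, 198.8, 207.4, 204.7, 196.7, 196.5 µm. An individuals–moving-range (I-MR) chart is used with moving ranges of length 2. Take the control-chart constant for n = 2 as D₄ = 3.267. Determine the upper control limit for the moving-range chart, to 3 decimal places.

21.971

Moving ranges: 6.7, 9.3, 6.8, 11.5, 8.6, 2.7, 8.0, 0.2; M̄R̄ = 53.8000 / 8 = 6.7250
UCL_MR = D₄·M̄R̄ = 3.267 × 6.7250 = 21.9706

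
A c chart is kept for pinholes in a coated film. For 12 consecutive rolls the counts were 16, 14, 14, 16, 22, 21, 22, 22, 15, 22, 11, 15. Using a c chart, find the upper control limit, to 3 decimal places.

c̄ = (16 + 14 + 14 + 16 + 22 + 21 + 22 + 22 + 15 + 22 + 11 + 15) / 12 = 210 / 12 = 17.5000
UCL = c̄ + 3√c̄ = 17.5000 + 3 × √17.5000 = 17.5000 + 3 × 4.1833 = 30.0499

30.050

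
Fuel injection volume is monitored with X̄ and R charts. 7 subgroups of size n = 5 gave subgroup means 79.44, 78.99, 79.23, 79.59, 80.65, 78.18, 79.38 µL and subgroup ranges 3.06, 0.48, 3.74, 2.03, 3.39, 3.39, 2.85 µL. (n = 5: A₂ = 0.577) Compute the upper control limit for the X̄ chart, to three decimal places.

80.913

X̄̄ = (79.44 + 78.99 + 79.23 + 79.59 + 80.65 + 78.18 + 79.38) / 7 = 555.4600 / 7 = 79.3514
R̄ = (3.06 + 0.48 + 3.74 + 2.03 + 3.39 + 3.39 + 2.85) / 7 = 18.9400 / 7 = 2.7057
UCL = X̄̄ + A₂·R̄ = 79.3514 + 0.577 × 2.7057 = 80.9126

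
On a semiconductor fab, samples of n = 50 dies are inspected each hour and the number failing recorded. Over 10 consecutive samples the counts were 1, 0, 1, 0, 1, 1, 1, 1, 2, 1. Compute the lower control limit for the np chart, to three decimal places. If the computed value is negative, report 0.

0.000

p̄ = Σdᵢ / (k·n) = 9 / (10 × 50) = 0.01800
LCL = np̄ − 3·√(np̄(1−p̄)) = 0.9000 − 3 × 0.9401 = -1.9203 → 0 (negative, so LCL = 0)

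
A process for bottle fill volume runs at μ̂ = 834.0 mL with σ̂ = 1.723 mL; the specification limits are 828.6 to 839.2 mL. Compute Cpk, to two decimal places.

Cpu = (USL − μ̂) / (3σ̂) = (839.2 − 834.0) / (3 × 1.723) = 1.0060; Cpl = (μ̂ − LSL) / (3σ̂) = (834.0 − 828.6) / (3 × 1.723) = 1.0447; Cpk = min(Cpu, Cpl) = 1.0060

1.01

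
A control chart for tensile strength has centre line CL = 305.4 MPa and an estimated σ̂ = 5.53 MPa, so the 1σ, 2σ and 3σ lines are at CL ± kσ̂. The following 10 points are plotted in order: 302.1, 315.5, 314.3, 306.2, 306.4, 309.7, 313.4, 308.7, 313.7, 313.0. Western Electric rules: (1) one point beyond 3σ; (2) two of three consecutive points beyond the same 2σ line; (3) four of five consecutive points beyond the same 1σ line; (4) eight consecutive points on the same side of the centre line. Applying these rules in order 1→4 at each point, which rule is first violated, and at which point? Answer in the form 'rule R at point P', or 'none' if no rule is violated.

rule 4 at point 9

Zone of each point (C = within 1σ̂, B = 1σ̂–2σ̂, A = 2σ̂–3σ̂, * = beyond 3σ̂; sign = side of CL): 1:-C, 2:+B, 3:+B, 4:+C, 5:+C, 6:+C, 7:+B, 8:+C, 9:+B, 10:+B
Rule 4 (eight consecutive points on the same side of the centre line) is satisfied at point 9.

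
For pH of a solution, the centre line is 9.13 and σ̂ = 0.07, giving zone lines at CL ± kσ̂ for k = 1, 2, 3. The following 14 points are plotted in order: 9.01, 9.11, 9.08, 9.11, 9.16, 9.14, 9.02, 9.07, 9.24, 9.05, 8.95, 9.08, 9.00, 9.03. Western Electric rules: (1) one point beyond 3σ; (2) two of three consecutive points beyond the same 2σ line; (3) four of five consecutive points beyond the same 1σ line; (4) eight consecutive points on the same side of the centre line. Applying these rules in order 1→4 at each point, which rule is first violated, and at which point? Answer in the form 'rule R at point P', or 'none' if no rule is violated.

Zone of each point (C = within 1σ̂, B = 1σ̂–2σ̂, A = 2σ̂–3σ̂, * = beyond 3σ̂; sign = side of CL): 1:-B, 2:-C, 3:-C, 4:-C, 5:+C, 6:+C, 7:-B, 8:-C, 9:+B, 10:-B, 11:-A, 12:-C, 13:-B, 14:-B
Rule 3 (four of five consecutive points beyond the same 1σ limit) is satisfied at point 14.

rule 3 at point 14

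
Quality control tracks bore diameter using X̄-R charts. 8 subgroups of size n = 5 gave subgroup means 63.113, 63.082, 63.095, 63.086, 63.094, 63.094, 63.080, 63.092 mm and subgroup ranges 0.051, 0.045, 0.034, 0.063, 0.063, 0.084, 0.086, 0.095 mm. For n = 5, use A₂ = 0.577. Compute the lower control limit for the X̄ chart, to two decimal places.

X̄̄ = (63.113 + 63.082 + 63.095 + 63.086 + 63.094 + 63.094 + 63.080 + 63.092) / 8 = 504.7360 / 8 = 63.0920
R̄ = (0.051 + 0.045 + 0.034 + 0.063 + 0.063 + 0.084 + 0.086 + 0.095) / 8 = 0.5210 / 8 = 0.0651
LCL = X̄̄ − A₂·R̄ = 63.0920 − 0.577 × 0.0651 = 63.0544

63.05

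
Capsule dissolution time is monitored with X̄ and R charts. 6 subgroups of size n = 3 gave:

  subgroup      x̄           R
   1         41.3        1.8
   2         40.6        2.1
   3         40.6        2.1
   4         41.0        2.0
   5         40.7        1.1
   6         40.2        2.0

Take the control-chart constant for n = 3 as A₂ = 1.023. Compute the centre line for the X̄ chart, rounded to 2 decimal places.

40.73

X̄̄ = (41.3 + 40.6 + 40.6 + 41.0 + 40.7 + 40.2) / 6 = 244.4000 / 6 = 40.7333
CL = X̄̄ = 40.7333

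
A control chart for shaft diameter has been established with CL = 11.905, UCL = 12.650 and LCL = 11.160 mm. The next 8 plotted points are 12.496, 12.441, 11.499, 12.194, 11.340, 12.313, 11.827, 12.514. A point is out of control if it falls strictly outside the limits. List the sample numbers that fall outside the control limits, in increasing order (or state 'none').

none

All 8 points lie within [11.160, 12.650].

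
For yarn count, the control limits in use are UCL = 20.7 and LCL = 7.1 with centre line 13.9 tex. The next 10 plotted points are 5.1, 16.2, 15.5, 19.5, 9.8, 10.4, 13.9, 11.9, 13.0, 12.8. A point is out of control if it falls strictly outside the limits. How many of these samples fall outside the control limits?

1

Compare each point to [7.1, 20.7]: sample 1 = 5.1 < LCL.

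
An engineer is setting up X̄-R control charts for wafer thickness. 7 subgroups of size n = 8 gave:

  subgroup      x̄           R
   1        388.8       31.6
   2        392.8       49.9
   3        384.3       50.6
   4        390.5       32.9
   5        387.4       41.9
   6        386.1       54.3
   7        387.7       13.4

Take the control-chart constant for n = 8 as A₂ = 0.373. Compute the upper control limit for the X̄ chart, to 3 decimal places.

X̄̄ = (388.8 + 392.8 + 384.3 + 390.5 + 387.4 + 386.1 + 387.7) / 7 = 2717.6000 / 7 = 388.2286
R̄ = (31.6 + 49.9 + 50.6 + 32.9 + 41.9 + 54.3 + 13.4) / 7 = 274.6000 / 7 = 39.2286
UCL = X̄̄ + A₂·R̄ = 388.2286 + 0.373 × 39.2286 = 402.8608

402.861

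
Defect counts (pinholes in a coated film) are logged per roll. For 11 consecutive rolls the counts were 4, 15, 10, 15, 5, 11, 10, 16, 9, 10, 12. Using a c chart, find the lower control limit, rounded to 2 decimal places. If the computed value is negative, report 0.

0.85

c̄ = (4 + 15 + 10 + 15 + 5 + 11 + 10 + 16 + 9 + 10 + 12) / 11 = 117 / 11 = 10.6364
LCL = c̄ − 3√c̄ = 10.6364 − 3 × 3.2613 = 0.8523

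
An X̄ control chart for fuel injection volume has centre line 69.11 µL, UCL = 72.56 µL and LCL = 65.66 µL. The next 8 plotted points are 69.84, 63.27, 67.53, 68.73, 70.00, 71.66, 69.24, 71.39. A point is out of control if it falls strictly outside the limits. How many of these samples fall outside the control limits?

Compare each point to [65.66, 72.56]: sample 2 = 63.27 < LCL.

1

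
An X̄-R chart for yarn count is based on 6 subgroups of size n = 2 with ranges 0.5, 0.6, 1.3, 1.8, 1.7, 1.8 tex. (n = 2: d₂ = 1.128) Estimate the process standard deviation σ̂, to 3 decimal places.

R̄ = (0.5 + 0.6 + 1.3 + 1.8 + 1.7 + 1.8) / 6 = 1.2833
σ̂ = R̄ / d₂ = 1.2833 / 1.128 = 1.1377

1.138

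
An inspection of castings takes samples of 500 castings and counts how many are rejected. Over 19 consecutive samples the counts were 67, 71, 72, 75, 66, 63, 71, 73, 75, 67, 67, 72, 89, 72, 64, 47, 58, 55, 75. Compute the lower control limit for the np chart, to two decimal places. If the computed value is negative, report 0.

p̄ = Σdᵢ / (k·n) = 1299 / (19 × 500) = 0.13674
LCL = np̄ − 3·√(np̄(1−p̄)) = 68.3684 − 3 × 7.6824 = 45.3211

45.32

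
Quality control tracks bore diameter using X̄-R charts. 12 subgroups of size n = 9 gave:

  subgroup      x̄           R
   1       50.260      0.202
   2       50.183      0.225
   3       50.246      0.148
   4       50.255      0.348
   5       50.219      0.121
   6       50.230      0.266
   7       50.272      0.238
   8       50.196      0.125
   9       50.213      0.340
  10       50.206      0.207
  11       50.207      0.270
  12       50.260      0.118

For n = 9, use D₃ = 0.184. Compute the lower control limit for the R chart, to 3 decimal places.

R̄ = (0.202 + 0.225 + 0.148 + 0.348 + 0.121 + 0.266 + 0.238 + 0.125 + 0.340 + 0.207 + 0.270 + 0.118) / 12 = 2.6080 / 12 = 0.2173
LCL_R = D₃·R̄ = 0.184 × 0.2173 = 0.0400

0.040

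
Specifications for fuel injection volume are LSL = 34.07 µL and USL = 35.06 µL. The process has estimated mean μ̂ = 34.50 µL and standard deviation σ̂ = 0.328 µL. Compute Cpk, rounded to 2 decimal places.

Cpu = (USL − μ̂) / (3σ̂) = (35.06 − 34.50) / (3 × 0.328) = 0.5691; Cpl = (μ̂ − LSL) / (3σ̂) = (34.50 − 34.07) / (3 × 0.328) = 0.4370; Cpk = min(Cpu, Cpl) = 0.4370

0.44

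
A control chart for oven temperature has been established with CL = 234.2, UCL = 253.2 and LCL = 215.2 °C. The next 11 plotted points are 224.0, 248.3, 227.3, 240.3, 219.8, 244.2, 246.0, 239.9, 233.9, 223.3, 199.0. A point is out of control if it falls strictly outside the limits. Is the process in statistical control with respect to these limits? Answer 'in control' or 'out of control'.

out of control

Compare each point to [215.2, 253.2]: sample 11 = 199.0 < LCL.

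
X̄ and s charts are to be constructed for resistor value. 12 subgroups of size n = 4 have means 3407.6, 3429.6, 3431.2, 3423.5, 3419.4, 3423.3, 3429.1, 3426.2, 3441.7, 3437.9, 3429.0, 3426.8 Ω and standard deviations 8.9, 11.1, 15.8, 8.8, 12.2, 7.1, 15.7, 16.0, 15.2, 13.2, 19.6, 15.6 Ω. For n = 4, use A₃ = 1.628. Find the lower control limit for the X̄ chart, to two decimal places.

3405.51

X̄̄ = (3407.6 + 3429.6 + 3431.2 + 3423.5 + 3419.4 + 3423.3 + 3429.1 + 3426.2 + 3441.7 + 3437.9 + 3429.0 + 3426.8) / 12 = 3427.1083
s̄ = (8.9 + 11.1 + 15.8 + 8.8 + 12.2 + 7.1 + 15.7 + 16.0 + 15.2 + 13.2 + 19.6 + 15.6) / 12 = 13.2667
LCL = X̄̄ − A₃·s̄ = 3427.1083 − 1.628 × 13.2667 = 3405.5102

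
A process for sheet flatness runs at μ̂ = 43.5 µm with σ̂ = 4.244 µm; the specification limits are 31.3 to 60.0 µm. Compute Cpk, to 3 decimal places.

0.958

Cpu = (USL − μ̂) / (3σ̂) = (60.0 − 43.5) / (3 × 4.244) = 1.2959; Cpl = (μ̂ − LSL) / (3σ̂) = (43.5 − 31.3) / (3 × 4.244) = 0.9582; Cpk = min(Cpu, Cpl) = 0.9582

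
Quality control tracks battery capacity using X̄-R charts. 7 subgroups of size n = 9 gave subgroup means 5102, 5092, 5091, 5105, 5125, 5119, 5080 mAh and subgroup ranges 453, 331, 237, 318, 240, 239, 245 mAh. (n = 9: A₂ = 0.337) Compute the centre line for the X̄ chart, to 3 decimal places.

X̄̄ = (5102 + 5092 + 5091 + 5105 + 5125 + 5119 + 5080) / 7 = 35714.0000 / 7 = 5102.0000
CL = X̄̄ = 5102.0000

5102.000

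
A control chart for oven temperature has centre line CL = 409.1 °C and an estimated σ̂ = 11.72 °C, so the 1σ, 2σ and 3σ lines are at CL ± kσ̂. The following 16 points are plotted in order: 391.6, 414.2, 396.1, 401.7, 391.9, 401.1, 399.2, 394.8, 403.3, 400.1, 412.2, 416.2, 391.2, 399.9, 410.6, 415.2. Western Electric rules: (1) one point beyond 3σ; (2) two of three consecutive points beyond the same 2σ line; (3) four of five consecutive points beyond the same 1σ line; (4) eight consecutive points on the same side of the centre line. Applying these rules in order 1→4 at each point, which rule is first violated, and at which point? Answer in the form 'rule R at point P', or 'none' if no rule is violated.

Zone of each point (C = within 1σ̂, B = 1σ̂–2σ̂, A = 2σ̂–3σ̂, * = beyond 3σ̂; sign = side of CL): 1:-B, 2:+C, 3:-B, 4:-C, 5:-B, 6:-C, 7:-C, 8:-B, 9:-C, 10:-C, 11:+C, 12:+C, 13:-B, 14:-C, 15:+C, 16:+C
Rule 4 (eight consecutive points on the same side of the centre line) is satisfied at point 10.

rule 4 at point 10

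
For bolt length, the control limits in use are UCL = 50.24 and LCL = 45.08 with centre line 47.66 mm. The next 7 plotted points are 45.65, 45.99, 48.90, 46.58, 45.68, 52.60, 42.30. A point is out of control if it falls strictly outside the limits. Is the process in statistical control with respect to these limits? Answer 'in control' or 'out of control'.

Compare each point to [45.08, 50.24]: sample 6 = 52.60 > UCL; sample 7 = 42.30 < LCL.

out of control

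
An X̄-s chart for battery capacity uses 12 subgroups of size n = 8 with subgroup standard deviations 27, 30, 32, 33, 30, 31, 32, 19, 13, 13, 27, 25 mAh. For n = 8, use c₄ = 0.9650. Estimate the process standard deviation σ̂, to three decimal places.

26.943

s̄ = (27 + 30 + 32 + 33 + 30 + 31 + 32 + 19 + 13 + 13 + 27 + 25) / 12 = 26.0000
σ̂ = s̄ / c₄ = 26.0000 / 0.9650 = 26.9430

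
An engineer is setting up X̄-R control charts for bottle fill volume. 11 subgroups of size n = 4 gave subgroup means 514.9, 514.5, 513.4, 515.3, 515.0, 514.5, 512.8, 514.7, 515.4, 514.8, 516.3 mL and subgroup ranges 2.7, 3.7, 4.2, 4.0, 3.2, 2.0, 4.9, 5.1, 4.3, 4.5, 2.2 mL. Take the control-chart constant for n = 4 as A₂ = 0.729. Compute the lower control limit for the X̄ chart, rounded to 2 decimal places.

X̄̄ = (514.9 + 514.5 + 513.4 + 515.3 + 515.0 + 514.5 + 512.8 + 514.7 + 515.4 + 514.8 + 516.3) / 11 = 5661.6000 / 11 = 514.6909
R̄ = (2.7 + 3.7 + 4.2 + 4.0 + 3.2 + 2.0 + 4.9 + 5.1 + 4.3 + 4.5 + 2.2) / 11 = 40.8000 / 11 = 3.7091
LCL = X̄̄ − A₂·R̄ = 514.6909 − 0.729 × 3.7091 = 511.9870

511.99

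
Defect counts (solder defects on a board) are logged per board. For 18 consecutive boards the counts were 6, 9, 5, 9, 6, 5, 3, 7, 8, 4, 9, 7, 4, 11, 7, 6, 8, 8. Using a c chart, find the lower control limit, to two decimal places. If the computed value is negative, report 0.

c̄ = (6 + 9 + 5 + 9 + 6 + 5 + 3 + 7 + 8 + 4 + 9 + 7 + 4 + 11 + 7 + 6 + 8 + 8) / 18 = 122 / 18 = 6.7778
LCL = c̄ − 3√c̄ = 6.7778 − 3 × 2.6034 = -1.0325 → 0 (cannot be negative)

0.00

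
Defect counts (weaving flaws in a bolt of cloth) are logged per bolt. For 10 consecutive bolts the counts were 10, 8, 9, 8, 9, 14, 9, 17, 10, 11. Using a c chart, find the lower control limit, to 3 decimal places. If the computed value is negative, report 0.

0.779

c̄ = (10 + 8 + 9 + 8 + 9 + 14 + 9 + 17 + 10 + 11) / 10 = 105 / 10 = 10.5000
LCL = c̄ − 3√c̄ = 10.5000 − 3 × 3.2404 = 0.7789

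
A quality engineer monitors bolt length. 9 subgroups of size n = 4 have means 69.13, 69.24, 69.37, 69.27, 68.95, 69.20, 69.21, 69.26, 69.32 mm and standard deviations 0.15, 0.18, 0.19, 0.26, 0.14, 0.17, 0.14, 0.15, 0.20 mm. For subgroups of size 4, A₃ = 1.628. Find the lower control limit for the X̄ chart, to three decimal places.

X̄̄ = (69.13 + 69.24 + 69.37 + 69.27 + 68.95 + 69.20 + 69.21 + 69.26 + 69.32) / 9 = 69.2167
s̄ = (0.15 + 0.18 + 0.19 + 0.26 + 0.14 + 0.17 + 0.14 + 0.15 + 0.20) / 9 = 0.1756
LCL = X̄̄ − A₃·s̄ = 69.2167 − 1.628 × 0.1756 = 68.9309

68.931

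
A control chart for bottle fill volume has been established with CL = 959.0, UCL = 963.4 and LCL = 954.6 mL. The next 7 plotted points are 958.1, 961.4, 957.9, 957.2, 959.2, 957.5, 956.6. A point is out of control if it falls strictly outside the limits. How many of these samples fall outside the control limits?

All 7 points lie within [954.6, 963.4].

0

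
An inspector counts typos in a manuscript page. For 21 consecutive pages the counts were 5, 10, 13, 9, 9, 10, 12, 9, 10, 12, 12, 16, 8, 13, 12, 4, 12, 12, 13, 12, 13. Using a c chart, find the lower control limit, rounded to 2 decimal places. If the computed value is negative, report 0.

0.92

c̄ = (5 + 10 + 13 + 9 + 9 + 10 + 12 + 9 + 10 + 12 + 12 + 16 + 8 + 13 + 12 + 4 + 12 + 12 + 13 + 12 + 13) / 21 = 226 / 21 = 10.7619
LCL = c̄ − 3√c̄ = 10.7619 − 3 × 3.2805 = 0.9203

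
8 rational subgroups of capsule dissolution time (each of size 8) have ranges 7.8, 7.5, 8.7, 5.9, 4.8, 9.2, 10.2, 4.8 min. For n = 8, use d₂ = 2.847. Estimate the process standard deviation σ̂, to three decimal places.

R̄ = (7.8 + 7.5 + 8.7 + 5.9 + 4.8 + 9.2 + 10.2 + 4.8) / 8 = 7.3625
σ̂ = R̄ / d₂ = 7.3625 / 2.847 = 2.5861

2.586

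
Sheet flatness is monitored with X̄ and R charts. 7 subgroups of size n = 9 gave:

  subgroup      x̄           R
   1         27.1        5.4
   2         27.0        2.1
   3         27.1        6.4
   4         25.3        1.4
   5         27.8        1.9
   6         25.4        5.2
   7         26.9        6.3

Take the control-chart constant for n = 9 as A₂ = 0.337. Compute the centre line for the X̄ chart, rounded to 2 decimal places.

X̄̄ = (27.1 + 27.0 + 27.1 + 25.3 + 27.8 + 25.4 + 26.9) / 7 = 186.6000 / 7 = 26.6571
CL = X̄̄ = 26.6571

26.66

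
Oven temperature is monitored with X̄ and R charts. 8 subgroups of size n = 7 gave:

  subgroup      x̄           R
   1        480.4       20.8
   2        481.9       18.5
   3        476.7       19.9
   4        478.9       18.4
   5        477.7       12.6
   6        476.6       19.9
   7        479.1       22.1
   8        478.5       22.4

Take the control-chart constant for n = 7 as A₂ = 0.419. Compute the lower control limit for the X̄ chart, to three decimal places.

X̄̄ = (480.4 + 481.9 + 476.7 + 478.9 + 477.7 + 476.6 + 479.1 + 478.5) / 8 = 3829.8000 / 8 = 478.7250
R̄ = (20.8 + 18.5 + 19.9 + 18.4 + 12.6 + 19.9 + 22.1 + 22.4) / 8 = 154.6000 / 8 = 19.3250
LCL = X̄̄ − A₂·R̄ = 478.7250 − 0.419 × 19.3250 = 470.6278

470.628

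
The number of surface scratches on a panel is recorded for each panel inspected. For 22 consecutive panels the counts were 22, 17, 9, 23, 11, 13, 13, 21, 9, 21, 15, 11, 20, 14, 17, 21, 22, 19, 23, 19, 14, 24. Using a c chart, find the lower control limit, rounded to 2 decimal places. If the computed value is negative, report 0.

4.75

c̄ = (22 + 17 + 9 + 23 + 11 + 13 + 13 + 21 + 9 + 21 + 15 + 11 + 20 + 14 + 17 + 21 + 22 + 19 + 23 + 19 + 14 + 24) / 22 = 378 / 22 = 17.1818
LCL = c̄ − 3√c̄ = 17.1818 − 3 × 4.1451 = 4.7465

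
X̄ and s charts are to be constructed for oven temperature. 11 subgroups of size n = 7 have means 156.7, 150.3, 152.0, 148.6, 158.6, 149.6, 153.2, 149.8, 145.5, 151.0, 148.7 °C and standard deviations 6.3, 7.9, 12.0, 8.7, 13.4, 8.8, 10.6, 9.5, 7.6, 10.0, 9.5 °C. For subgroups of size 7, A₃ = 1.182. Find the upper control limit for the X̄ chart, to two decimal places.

X̄̄ = (156.7 + 150.3 + 152.0 + 148.6 + 158.6 + 149.6 + 153.2 + 149.8 + 145.5 + 151.0 + 148.7) / 11 = 151.2727
s̄ = (6.3 + 7.9 + 12.0 + 8.7 + 13.4 + 8.8 + 10.6 + 9.5 + 7.6 + 10.0 + 9.5) / 11 = 9.4818
UCL = X̄̄ + A₃·s̄ = 151.2727 + 1.182 × 9.4818 = 162.4802

162.48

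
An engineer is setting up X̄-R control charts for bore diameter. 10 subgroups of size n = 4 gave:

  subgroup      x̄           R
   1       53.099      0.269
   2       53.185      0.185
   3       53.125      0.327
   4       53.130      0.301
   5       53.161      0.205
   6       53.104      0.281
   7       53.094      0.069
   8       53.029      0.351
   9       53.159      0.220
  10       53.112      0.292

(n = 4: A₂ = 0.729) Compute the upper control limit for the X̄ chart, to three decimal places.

X̄̄ = (53.099 + 53.185 + 53.125 + 53.130 + 53.161 + 53.104 + 53.094 + 53.029 + 53.159 + 53.112) / 10 = 531.1980 / 10 = 53.1198
R̄ = (0.269 + 0.185 + 0.327 + 0.301 + 0.205 + 0.281 + 0.069 + 0.351 + 0.220 + 0.292) / 10 = 2.5000 / 10 = 0.2500
UCL = X̄̄ + A₂·R̄ = 53.1198 + 0.729 × 0.2500 = 53.3021

53.302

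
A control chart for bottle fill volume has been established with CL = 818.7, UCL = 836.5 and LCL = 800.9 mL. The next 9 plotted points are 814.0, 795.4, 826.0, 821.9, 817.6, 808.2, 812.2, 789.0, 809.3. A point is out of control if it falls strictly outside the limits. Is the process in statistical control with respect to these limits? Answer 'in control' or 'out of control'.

Compare each point to [800.9, 836.5]: sample 2 = 795.4 < LCL; sample 8 = 789.0 < LCL.

out of control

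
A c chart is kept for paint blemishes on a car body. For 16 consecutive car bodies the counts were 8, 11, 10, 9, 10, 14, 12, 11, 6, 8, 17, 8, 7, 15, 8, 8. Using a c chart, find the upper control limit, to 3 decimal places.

c̄ = (8 + 11 + 10 + 9 + 10 + 14 + 12 + 11 + 6 + 8 + 17 + 8 + 7 + 15 + 8 + 8) / 16 = 162 / 16 = 10.1250
UCL = c̄ + 3√c̄ = 10.1250 + 3 × √10.1250 = 10.1250 + 3 × 3.1820 = 19.6709

19.671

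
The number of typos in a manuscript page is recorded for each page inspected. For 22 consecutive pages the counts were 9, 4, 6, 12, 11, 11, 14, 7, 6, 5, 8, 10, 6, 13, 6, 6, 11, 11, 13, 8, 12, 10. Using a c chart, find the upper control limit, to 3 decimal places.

c̄ = (9 + 4 + 6 + 12 + 11 + 11 + 14 + 7 + 6 + 5 + 8 + 10 + 6 + 13 + 6 + 6 + 11 + 11 + 13 + 8 + 12 + 10) / 22 = 199 / 22 = 9.0455
UCL = c̄ + 3√c̄ = 9.0455 + 3 × √9.0455 = 9.0455 + 3 × 3.0076 = 18.0682

18.068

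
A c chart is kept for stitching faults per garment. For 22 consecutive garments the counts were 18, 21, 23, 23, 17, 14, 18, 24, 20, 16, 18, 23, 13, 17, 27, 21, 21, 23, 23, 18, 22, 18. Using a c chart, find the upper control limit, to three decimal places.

c̄ = (18 + 21 + 23 + 23 + 17 + 14 + 18 + 24 + 20 + 16 + 18 + 23 + 13 + 17 + 27 + 21 + 21 + 23 + 23 + 18 + 22 + 18) / 22 = 438 / 22 = 19.9091
UCL = c̄ + 3√c̄ = 19.9091 + 3 × √19.9091 = 19.9091 + 3 × 4.4620 = 33.2950

33.295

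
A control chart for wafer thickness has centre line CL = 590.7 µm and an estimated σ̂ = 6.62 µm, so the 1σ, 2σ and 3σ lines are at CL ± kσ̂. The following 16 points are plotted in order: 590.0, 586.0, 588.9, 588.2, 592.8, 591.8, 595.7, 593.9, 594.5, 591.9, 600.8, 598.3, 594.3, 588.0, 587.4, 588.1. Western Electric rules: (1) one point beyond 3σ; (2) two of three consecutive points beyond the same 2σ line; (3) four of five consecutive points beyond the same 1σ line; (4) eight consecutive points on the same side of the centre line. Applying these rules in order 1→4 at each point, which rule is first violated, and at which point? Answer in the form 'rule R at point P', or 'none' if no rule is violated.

rule 4 at point 12

Zone of each point (C = within 1σ̂, B = 1σ̂–2σ̂, A = 2σ̂–3σ̂, * = beyond 3σ̂; sign = side of CL): 1:-C, 2:-C, 3:-C, 4:-C, 5:+C, 6:+C, 7:+C, 8:+C, 9:+C, 10:+C, 11:+B, 12:+B, 13:+C, 14:-C, 15:-C, 16:-C
Rule 4 (eight consecutive points on the same side of the centre line) is satisfied at point 12.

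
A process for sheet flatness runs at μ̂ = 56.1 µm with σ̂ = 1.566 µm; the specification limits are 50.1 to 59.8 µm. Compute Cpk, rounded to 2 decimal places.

0.79

Cpu = (USL − μ̂) / (3σ̂) = (59.8 − 56.1) / (3 × 1.566) = 0.7876; Cpl = (μ̂ − LSL) / (3σ̂) = (56.1 − 50.1) / (3 × 1.566) = 1.2771; Cpk = min(Cpu, Cpl) = 0.7876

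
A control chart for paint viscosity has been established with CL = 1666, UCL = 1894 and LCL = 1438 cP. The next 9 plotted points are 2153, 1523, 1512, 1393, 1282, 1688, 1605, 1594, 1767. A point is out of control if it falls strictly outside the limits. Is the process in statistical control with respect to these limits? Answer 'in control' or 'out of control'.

Compare each point to [1438, 1894]: sample 1 = 2153 > UCL; sample 4 = 1393 < LCL; sample 5 = 1282 < LCL.

out of control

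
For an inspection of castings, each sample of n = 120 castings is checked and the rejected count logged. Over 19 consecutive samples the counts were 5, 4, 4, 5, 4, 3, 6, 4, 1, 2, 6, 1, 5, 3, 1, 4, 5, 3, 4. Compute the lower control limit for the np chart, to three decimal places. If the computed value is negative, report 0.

p̄ = Σdᵢ / (k·n) = 70 / (19 × 120) = 0.03070
LCL = np̄ − 3·√(np̄(1−p̄)) = 3.6842 − 3 × 1.8897 = -1.9850 → 0 (negative, so LCL = 0)

0.000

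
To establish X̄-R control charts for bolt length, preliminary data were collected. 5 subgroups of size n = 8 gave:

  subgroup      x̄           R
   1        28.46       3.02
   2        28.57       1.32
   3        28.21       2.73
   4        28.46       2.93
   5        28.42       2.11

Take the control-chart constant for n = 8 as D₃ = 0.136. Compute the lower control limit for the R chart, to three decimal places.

0.329

R̄ = (3.02 + 1.32 + 2.73 + 2.93 + 2.11) / 5 = 12.1100 / 5 = 2.4220
LCL_R = D₃·R̄ = 0.136 × 2.4220 = 0.3294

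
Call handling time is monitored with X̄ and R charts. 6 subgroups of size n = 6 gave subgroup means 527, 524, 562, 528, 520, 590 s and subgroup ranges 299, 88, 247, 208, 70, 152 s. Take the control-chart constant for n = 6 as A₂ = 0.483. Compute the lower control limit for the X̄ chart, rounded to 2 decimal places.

X̄̄ = (527 + 524 + 562 + 528 + 520 + 590) / 6 = 3251.0000 / 6 = 541.8333
R̄ = (299 + 88 + 247 + 208 + 70 + 152) / 6 = 1064.0000 / 6 = 177.3333
LCL = X̄̄ − A₂·R̄ = 541.8333 − 0.483 × 177.3333 = 456.1813

456.18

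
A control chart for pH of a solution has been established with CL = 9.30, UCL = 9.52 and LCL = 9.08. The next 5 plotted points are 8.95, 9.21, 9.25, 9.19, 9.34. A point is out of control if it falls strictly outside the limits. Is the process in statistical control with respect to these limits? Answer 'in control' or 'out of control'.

out of control

Compare each point to [9.08, 9.52]: sample 1 = 8.95 < LCL.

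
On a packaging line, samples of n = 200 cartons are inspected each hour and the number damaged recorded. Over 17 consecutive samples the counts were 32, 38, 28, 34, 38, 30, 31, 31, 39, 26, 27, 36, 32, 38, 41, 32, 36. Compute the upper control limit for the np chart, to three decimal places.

p̄ = Σdᵢ / (k·n) = 569 / (17 × 200) = 0.16735
UCL = np̄ + 3·√(np̄(1−p̄)) = 33.4706 + 3 × √(33.4706×0.83265) = 33.4706 + 3 × 5.2791 = 49.3080

49.308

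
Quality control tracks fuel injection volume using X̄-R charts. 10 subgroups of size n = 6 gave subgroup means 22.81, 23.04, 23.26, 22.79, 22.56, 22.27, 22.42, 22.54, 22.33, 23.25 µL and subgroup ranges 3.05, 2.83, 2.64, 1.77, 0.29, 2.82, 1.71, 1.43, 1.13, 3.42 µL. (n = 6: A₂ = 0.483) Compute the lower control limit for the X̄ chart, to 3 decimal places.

21.708

X̄̄ = (22.81 + 23.04 + 23.26 + 22.79 + 22.56 + 22.27 + 22.42 + 22.54 + 22.33 + 23.25) / 10 = 227.2700 / 10 = 22.7270
R̄ = (3.05 + 2.83 + 2.64 + 1.77 + 0.29 + 2.82 + 1.71 + 1.43 + 1.13 + 3.42) / 10 = 21.0900 / 10 = 2.1090
LCL = X̄̄ − A₂·R̄ = 22.7270 − 0.483 × 2.1090 = 21.7084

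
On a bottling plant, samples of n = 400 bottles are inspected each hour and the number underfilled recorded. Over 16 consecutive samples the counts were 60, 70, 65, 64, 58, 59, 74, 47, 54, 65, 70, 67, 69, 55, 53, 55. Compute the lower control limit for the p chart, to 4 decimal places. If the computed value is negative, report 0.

p̄ = Σdᵢ / (k·n) = 985 / (16 × 400) = 0.15391
LCL = p̄ − 3·√(p̄(1−p̄)/n) = 0.15391 − 3 × 0.01804 = 0.09978

0.0998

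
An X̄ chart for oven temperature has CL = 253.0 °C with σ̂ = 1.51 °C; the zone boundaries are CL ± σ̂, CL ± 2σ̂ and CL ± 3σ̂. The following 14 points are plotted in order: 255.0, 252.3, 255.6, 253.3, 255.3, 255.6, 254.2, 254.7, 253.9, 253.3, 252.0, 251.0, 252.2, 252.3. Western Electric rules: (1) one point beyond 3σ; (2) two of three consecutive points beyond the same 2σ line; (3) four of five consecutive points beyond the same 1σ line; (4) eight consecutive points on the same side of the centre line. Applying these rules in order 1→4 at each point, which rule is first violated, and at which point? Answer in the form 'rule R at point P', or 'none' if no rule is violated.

Zone of each point (C = within 1σ̂, B = 1σ̂–2σ̂, A = 2σ̂–3σ̂, * = beyond 3σ̂; sign = side of CL): 1:+B, 2:-C, 3:+B, 4:+C, 5:+B, 6:+B, 7:+C, 8:+B, 9:+C, 10:+C, 11:-C, 12:-B, 13:-C, 14:-C
Rule 4 (eight consecutive points on the same side of the centre line) is satisfied at point 10.

rule 4 at point 10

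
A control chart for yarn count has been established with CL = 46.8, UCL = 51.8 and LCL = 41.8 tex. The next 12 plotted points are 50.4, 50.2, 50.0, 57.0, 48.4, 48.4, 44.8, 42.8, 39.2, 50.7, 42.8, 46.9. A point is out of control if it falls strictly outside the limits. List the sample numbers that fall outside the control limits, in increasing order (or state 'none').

4, 9

Compare each point to [41.8, 51.8]: sample 4 = 57.0 > UCL; sample 9 = 39.2 < LCL.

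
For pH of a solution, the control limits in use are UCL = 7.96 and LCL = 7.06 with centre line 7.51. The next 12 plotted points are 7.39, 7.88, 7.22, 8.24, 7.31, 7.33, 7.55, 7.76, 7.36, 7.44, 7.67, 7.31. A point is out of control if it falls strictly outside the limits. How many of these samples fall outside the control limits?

1

Compare each point to [7.06, 7.96]: sample 4 = 8.24 > UCL.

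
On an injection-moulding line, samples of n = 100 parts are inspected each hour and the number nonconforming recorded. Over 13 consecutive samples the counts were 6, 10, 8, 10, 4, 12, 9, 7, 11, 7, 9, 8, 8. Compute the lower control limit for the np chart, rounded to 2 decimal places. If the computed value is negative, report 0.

0.07

p̄ = Σdᵢ / (k·n) = 109 / (13 × 100) = 0.08385
LCL = np̄ − 3·√(np̄(1−p̄)) = 8.3846 − 3 × 2.7716 = 0.0699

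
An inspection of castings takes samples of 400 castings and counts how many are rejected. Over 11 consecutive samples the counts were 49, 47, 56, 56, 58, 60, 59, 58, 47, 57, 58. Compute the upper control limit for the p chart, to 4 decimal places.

p̄ = Σdᵢ / (k·n) = 605 / (11 × 400) = 0.13750
UCL = p̄ + 3·√(p̄(1−p̄)/n) = 0.13750 + 3 × √(0.13750×0.86250/400) = 0.13750 + 3 × 0.01722 = 0.18916

0.1892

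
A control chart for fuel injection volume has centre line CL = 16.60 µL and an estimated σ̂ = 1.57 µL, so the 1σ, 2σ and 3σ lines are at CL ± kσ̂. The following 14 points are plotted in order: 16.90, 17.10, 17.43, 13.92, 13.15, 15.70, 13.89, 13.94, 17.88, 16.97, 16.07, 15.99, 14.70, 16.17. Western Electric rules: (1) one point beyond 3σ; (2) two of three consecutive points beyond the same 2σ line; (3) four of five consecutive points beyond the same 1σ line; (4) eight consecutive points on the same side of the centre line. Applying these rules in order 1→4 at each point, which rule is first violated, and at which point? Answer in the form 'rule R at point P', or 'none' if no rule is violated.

Zone of each point (C = within 1σ̂, B = 1σ̂–2σ̂, A = 2σ̂–3σ̂, * = beyond 3σ̂; sign = side of CL): 1:+C, 2:+C, 3:+C, 4:-B, 5:-A, 6:-C, 7:-B, 8:-B, 9:+C, 10:+C, 11:-C, 12:-C, 13:-B, 14:-C
Rule 3 (four of five consecutive points beyond the same 1σ limit) is satisfied at point 8.

rule 3 at point 8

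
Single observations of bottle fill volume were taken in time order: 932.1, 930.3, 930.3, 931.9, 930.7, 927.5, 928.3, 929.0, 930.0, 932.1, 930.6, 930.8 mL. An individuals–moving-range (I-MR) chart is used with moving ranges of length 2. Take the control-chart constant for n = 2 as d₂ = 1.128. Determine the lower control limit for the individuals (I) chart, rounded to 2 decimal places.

926.89

X̄ = (932.1 + 930.3 + 930.3 + 931.9 + 930.7 + 927.5 + 928.3 + 929.0 + 930.0 + 932.1 + 930.6 + 930.8) / 12 = 930.3000
Moving ranges: 1.8, 0.0, 1.6, 1.2, 3.2, 0.8, 0.7, 1.0, 2.1, 1.5, 0.2; M̄R̄ = 14.1000 / 11 = 1.2818
LCL = X̄ − 3·M̄R̄/d₂ = 930.3000 − 3 × 1.2818 / 1.128 = 926.8909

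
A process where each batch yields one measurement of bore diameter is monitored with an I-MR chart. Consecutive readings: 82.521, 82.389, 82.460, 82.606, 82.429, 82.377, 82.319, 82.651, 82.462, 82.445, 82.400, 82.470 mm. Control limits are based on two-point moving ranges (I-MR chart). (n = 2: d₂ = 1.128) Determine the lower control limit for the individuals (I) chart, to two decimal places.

82.15

X̄ = (82.521 + 82.389 + 82.460 + 82.606 + 82.429 + 82.377 + 82.319 + 82.651 + 82.462 + 82.445 + 82.400 + 82.470) / 12 = 82.4608
Moving ranges: 0.132, 0.071, 0.146, 0.177, 0.052, 0.058, 0.332, 0.189, 0.017, 0.045, 0.070; M̄R̄ = 1.2890 / 11 = 0.1172
LCL = X̄ − 3·M̄R̄/d₂ = 82.4608 − 3 × 0.1172 / 1.128 = 82.1491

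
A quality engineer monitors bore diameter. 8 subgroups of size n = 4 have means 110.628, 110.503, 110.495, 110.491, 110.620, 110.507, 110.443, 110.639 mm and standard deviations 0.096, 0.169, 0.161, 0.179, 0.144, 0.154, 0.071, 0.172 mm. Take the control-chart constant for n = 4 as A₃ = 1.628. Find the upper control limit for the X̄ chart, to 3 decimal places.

110.774

X̄̄ = (110.628 + 110.503 + 110.495 + 110.491 + 110.620 + 110.507 + 110.443 + 110.639) / 8 = 110.5408
s̄ = (0.096 + 0.169 + 0.161 + 0.179 + 0.144 + 0.154 + 0.071 + 0.172) / 8 = 0.1432
UCL = X̄̄ + A₃·s̄ = 110.5408 + 1.628 × 0.1432 = 110.7740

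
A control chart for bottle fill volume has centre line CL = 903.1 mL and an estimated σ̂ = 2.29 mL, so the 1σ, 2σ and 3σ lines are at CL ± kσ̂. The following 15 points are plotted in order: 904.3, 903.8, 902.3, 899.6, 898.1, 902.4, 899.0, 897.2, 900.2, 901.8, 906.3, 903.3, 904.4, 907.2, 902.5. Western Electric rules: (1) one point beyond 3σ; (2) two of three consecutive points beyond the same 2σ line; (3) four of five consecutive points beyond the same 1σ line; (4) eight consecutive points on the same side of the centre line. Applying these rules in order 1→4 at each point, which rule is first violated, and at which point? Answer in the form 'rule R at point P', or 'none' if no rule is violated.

Zone of each point (C = within 1σ̂, B = 1σ̂–2σ̂, A = 2σ̂–3σ̂, * = beyond 3σ̂; sign = side of CL): 1:+C, 2:+C, 3:-C, 4:-B, 5:-A, 6:-C, 7:-B, 8:-A, 9:-B, 10:-C, 11:+B, 12:+C, 13:+C, 14:+B, 15:-C
Rule 3 (four of five consecutive points beyond the same 1σ limit) is satisfied at point 8.

rule 3 at point 8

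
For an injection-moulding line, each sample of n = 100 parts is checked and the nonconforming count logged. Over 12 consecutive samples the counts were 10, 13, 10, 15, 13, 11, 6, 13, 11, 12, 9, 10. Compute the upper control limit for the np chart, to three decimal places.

p̄ = Σdᵢ / (k·n) = 133 / (12 × 100) = 0.11083
UCL = np̄ + 3·√(np̄(1−p̄)) = 11.0833 + 3 × √(11.0833×0.88917) = 11.0833 + 3 × 3.1393 = 20.5011

20.501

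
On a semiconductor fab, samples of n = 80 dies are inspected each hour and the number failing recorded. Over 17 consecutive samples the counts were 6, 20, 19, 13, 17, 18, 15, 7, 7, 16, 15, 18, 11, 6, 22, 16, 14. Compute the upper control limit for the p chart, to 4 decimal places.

p̄ = Σdᵢ / (k·n) = 240 / (17 × 80) = 0.17647
UCL = p̄ + 3·√(p̄(1−p̄)/n) = 0.17647 + 3 × √(0.17647×0.82353/80) = 0.17647 + 3 × 0.04262 = 0.30434

0.3043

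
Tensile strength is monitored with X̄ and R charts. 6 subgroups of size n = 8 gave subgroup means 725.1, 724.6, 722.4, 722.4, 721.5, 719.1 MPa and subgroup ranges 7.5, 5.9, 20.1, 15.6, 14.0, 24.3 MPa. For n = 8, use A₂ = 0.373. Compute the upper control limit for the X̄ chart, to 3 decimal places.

727.950

X̄̄ = (725.1 + 724.6 + 722.4 + 722.4 + 721.5 + 719.1) / 6 = 4335.1000 / 6 = 722.5167
R̄ = (7.5 + 5.9 + 20.1 + 15.6 + 14.0 + 24.3) / 6 = 87.4000 / 6 = 14.5667
UCL = X̄̄ + A₂·R̄ = 722.5167 + 0.373 × 14.5667 = 727.9500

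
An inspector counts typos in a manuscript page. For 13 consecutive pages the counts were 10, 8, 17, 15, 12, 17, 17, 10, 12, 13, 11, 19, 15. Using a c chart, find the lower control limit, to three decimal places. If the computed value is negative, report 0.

2.500

c̄ = (10 + 8 + 17 + 15 + 12 + 17 + 17 + 10 + 12 + 13 + 11 + 19 + 15) / 13 = 176 / 13 = 13.5385
LCL = c̄ − 3√c̄ = 13.5385 − 3 × 3.6795 = 2.5001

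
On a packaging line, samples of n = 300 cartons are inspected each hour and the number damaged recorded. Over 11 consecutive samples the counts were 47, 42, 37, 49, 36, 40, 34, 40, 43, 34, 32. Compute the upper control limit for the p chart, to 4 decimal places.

0.1901

p̄ = Σdᵢ / (k·n) = 434 / (11 × 300) = 0.13152
UCL = p̄ + 3·√(p̄(1−p̄)/n) = 0.13152 + 3 × √(0.13152×0.86848/300) = 0.13152 + 3 × 0.01951 = 0.19005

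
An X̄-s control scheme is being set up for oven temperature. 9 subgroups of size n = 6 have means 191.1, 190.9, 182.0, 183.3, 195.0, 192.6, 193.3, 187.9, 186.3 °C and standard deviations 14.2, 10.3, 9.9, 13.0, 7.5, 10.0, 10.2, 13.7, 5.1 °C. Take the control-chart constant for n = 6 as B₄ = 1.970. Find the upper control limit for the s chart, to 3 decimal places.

s̄ = (14.2 + 10.3 + 9.9 + 13.0 + 7.5 + 10.0 + 10.2 + 13.7 + 5.1) / 9 = 10.4333
UCL_s = B₄·s̄ = 1.970 × 10.4333 = 20.5537

20.554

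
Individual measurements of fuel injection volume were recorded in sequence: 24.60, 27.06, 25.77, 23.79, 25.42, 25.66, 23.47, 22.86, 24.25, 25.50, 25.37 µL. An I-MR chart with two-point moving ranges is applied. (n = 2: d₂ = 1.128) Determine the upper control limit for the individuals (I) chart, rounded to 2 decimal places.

28.39

X̄ = (24.60 + 27.06 + 25.77 + 23.79 + 25.42 + 25.66 + 23.47 + 22.86 + 24.25 + 25.50 + 25.37) / 11 = 24.8864
Moving ranges: 2.46, 1.29, 1.98, 1.63, 0.24, 2.19, 0.61, 1.39, 1.25, 0.13; M̄R̄ = 13.1700 / 10 = 1.3170
UCL = X̄ + 3·M̄R̄/d₂ = 24.8864 + 3 × 1.3170 / 1.128 = 28.3890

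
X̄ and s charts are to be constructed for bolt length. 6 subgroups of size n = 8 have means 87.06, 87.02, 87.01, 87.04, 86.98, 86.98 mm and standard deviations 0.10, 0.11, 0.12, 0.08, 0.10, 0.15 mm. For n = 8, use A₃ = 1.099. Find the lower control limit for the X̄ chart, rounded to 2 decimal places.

86.89

X̄̄ = (87.06 + 87.02 + 87.01 + 87.04 + 86.98 + 86.98) / 6 = 87.0150
s̄ = (0.10 + 0.11 + 0.12 + 0.08 + 0.10 + 0.15) / 6 = 0.1100
LCL = X̄̄ − A₃·s̄ = 87.0150 − 1.099 × 0.1100 = 86.8941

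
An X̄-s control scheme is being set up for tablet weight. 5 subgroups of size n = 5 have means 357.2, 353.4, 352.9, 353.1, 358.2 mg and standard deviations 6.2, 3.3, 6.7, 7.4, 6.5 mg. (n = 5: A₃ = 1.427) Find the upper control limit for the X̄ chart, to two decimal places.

363.55

X̄̄ = (357.2 + 353.4 + 352.9 + 353.1 + 358.2) / 5 = 354.9600
s̄ = (6.2 + 3.3 + 6.7 + 7.4 + 6.5) / 5 = 6.0200
UCL = X̄̄ + A₃·s̄ = 354.9600 + 1.427 × 6.0200 = 363.5505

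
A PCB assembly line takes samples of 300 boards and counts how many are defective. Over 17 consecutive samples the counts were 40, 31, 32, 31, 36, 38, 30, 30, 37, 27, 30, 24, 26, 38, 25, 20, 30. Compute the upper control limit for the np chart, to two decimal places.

p̄ = Σdᵢ / (k·n) = 525 / (17 × 300) = 0.10294
UCL = np̄ + 3·√(np̄(1−p̄)) = 30.8824 + 3 × √(30.8824×0.89706) = 30.8824 + 3 × 5.2634 = 46.6725

46.67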